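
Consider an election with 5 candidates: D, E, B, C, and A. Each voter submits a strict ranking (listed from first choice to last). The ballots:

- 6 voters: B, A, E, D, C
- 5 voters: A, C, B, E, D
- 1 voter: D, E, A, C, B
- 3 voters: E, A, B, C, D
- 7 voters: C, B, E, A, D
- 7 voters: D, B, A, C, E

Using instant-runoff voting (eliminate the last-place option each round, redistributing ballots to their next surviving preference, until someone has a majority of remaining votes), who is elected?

A

Round 1: D 8, E 3, B 6, C 7, A 5. Eliminate E.
Round 2: D 8, B 6, C 7, A 8. Eliminate B.
Round 3: D 8, C 7, A 14. Eliminate C.
Round 4: D 8, A 21. A has a majority.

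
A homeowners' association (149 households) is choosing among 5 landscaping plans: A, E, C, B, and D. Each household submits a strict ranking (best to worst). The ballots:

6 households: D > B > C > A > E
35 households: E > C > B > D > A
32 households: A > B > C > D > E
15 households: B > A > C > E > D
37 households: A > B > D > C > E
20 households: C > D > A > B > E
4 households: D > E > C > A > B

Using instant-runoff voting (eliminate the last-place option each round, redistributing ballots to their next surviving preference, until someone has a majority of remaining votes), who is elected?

Round 1: A 69, E 35, C 20, B 15, D 10. Eliminate D.
Round 2: A 69, E 39, C 20, B 21. Eliminate C.
Round 3: A 89, E 39, B 21. A has a majority.

A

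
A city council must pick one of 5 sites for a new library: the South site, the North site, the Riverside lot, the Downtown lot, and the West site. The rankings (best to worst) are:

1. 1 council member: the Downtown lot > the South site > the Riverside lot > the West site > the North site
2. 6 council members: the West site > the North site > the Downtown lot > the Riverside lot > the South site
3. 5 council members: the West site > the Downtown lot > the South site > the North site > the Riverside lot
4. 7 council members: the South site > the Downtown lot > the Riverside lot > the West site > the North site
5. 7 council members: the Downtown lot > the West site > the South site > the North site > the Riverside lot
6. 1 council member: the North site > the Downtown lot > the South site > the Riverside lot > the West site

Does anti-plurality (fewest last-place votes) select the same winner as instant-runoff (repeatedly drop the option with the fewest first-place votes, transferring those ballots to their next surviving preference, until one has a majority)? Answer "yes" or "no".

Anti-plurality — last-place votes: the South site 6, the North site 8, the Riverside lot 12, the Downtown lot 0, the West site 1. Winner: the Downtown lot.
Instant-runoff — R1 the South site 7, the North site 1, the Riverside lot 0, the Downtown lot 8, the West site 11 (the Riverside lot out); R2 the South site 7, the North site 1, the Downtown lot 8, the West site 11 (the North site out); R3 the South site 7, the Downtown lot 9, the West site 11 (the South site out); R4 the Downtown lot 16, the West site 11 (the Downtown lot winner). Winner: the Downtown lot.
The two methods agree.

yes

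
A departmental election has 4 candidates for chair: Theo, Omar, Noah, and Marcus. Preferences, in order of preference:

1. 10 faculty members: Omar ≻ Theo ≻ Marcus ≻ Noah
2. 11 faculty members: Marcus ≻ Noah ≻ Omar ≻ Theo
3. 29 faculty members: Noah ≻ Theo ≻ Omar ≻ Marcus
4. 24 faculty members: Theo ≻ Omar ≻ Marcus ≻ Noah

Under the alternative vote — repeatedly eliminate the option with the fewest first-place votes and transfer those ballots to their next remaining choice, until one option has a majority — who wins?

Round 1: Theo 24, Omar 10, Noah 29, Marcus 11. Eliminate Omar.
Round 2: Theo 34, Noah 29, Marcus 11. Eliminate Marcus.
Round 3: Theo 34, Noah 40. Noah has a majority.

Noah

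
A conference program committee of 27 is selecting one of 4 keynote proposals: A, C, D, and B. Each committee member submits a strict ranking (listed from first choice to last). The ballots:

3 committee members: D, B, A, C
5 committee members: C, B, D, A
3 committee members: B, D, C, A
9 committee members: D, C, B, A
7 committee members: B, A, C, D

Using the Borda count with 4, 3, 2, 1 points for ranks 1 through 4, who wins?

A: 3·2 + 5·1 + 3·1 + 9·1 + 7·3 = 44
C: 3·1 + 5·4 + 3·2 + 9·3 + 7·2 = 70
D: 3·4 + 5·2 + 3·3 + 9·4 + 7·1 = 74
B: 3·3 + 5·3 + 3·4 + 9·2 + 7·4 = 82
B has the highest Borda score (82).

B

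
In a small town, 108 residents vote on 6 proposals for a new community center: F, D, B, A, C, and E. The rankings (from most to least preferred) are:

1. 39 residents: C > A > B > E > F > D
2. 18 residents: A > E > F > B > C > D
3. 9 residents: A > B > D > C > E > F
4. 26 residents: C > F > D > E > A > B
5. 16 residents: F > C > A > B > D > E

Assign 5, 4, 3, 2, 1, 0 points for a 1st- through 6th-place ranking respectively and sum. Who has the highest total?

C

F: 39·1 + 18·3 + 9·0 + 26·4 + 16·5 = 277
D: 39·0 + 18·0 + 9·3 + 26·3 + 16·1 = 121
B: 39·3 + 18·2 + 9·4 + 26·0 + 16·2 = 221
A: 39·4 + 18·5 + 9·5 + 26·1 + 16·3 = 365
C: 39·5 + 18·1 + 9·2 + 26·5 + 16·4 = 425
E: 39·2 + 18·4 + 9·1 + 26·2 + 16·0 = 211
C has the highest Borda score (425).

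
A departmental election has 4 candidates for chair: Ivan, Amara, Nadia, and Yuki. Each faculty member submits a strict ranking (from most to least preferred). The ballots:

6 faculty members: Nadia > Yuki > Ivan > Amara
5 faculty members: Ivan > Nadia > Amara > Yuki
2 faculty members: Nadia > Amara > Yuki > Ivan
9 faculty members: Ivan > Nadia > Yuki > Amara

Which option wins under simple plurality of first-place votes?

First-place votes: Ivan 14, Amara 0, Nadia 8, Yuki 0.
Ivan has the most first-place votes.

Ivan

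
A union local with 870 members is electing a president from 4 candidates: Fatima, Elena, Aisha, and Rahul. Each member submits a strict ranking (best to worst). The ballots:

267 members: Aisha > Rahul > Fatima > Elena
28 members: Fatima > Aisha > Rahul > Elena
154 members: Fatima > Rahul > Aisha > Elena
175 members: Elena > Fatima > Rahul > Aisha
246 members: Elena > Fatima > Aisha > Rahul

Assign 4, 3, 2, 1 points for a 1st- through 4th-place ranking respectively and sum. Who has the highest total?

Fatima: 267·2 + 28·4 + 154·4 + 175·3 + 246·3 = 2525
Elena: 267·1 + 28·1 + 154·1 + 175·4 + 246·4 = 2133
Aisha: 267·4 + 28·3 + 154·2 + 175·1 + 246·2 = 2127
Rahul: 267·3 + 28·2 + 154·3 + 175·2 + 246·1 = 1915
Fatima has the highest Borda score (2525).

Fatima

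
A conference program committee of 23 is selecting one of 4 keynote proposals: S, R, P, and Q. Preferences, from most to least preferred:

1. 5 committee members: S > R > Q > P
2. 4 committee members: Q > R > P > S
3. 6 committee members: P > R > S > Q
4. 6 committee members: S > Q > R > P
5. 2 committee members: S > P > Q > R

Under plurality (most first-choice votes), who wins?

First-place votes: S 13, R 0, P 6, Q 4.
S has the most first-place votes.

S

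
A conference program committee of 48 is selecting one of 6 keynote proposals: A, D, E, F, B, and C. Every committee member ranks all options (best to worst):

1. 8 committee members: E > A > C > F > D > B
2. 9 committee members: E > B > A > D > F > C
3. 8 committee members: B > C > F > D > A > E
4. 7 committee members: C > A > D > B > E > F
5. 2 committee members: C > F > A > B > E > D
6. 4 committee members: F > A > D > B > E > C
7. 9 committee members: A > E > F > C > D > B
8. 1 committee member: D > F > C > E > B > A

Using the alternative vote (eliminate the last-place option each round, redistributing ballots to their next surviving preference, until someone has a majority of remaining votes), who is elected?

Round 1: A 9, D 1, E 17, F 4, B 8, C 9. Eliminate D.
Round 2: A 9, E 17, F 5, B 8, C 9. Eliminate F.
Round 3: A 13, E 17, B 8, C 10. Eliminate B.
Round 4: A 13, E 17, C 18. Eliminate A.
Round 5: E 30, C 18. E has a majority.

E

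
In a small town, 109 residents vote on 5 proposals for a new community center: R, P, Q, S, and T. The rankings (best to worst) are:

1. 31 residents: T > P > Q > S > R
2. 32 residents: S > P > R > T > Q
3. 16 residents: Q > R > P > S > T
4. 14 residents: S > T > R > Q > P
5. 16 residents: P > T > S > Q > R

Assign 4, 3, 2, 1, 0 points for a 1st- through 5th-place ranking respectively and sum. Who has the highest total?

P

R: 31·0 + 32·2 + 16·3 + 14·2 + 16·0 = 140
P: 31·3 + 32·3 + 16·2 + 14·0 + 16·4 = 285
Q: 31·2 + 32·0 + 16·4 + 14·1 + 16·1 = 156
S: 31·1 + 32·4 + 16·1 + 14·4 + 16·2 = 263
T: 31·4 + 32·1 + 16·0 + 14·3 + 16·3 = 246
P has the highest Borda score (285).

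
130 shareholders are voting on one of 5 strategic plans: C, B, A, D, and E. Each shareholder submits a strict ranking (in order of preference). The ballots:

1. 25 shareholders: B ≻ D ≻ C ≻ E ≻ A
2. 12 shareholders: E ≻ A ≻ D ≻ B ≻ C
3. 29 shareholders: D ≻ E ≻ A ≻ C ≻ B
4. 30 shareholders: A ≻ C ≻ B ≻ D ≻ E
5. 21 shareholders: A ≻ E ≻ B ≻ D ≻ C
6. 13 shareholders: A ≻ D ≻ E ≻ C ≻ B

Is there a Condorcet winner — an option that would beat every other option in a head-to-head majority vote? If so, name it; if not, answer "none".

none

Checking pairwise contests:
A beats C 105–25.
C beats B 72–58.
E beats A 66–64.
B beats D 76–54.
D beats E 97–33.
Every option loses at least one head-to-head, so there is no Condorcet winner.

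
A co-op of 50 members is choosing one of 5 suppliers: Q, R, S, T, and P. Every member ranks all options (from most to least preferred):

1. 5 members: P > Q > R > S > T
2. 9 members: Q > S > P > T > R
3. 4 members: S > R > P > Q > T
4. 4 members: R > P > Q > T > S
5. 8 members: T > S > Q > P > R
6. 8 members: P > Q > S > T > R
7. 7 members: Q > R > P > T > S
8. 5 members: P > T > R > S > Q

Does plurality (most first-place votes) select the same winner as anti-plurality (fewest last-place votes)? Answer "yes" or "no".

Plurality — first-place votes: Q 16, R 4, S 4, T 8, P 18. Winner: P.
Anti-plurality — last-place votes: Q 5, R 25, S 11, T 9, P 0. Winner: P.
The two methods agree.

yes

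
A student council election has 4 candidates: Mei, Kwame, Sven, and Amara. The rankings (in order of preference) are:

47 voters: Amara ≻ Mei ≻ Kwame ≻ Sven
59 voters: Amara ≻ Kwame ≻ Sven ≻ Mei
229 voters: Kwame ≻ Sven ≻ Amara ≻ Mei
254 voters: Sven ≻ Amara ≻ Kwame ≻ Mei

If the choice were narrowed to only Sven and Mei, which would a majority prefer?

Sven

Voters preferring Sven to Mei: 542; preferring Mei to Sven: 47.
Sven wins the head-to-head.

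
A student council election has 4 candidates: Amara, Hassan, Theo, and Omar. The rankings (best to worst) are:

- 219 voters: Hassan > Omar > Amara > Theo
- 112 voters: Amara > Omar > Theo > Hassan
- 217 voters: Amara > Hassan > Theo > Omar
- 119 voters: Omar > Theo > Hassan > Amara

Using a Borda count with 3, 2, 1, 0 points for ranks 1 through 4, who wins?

Hassan

Amara: 219·1 + 112·3 + 217·3 + 119·0 = 1206
Hassan: 219·3 + 112·0 + 217·2 + 119·1 = 1210
Theo: 219·0 + 112·1 + 217·1 + 119·2 = 567
Omar: 219·2 + 112·2 + 217·0 + 119·3 = 1019
Hassan has the highest Borda score (1210).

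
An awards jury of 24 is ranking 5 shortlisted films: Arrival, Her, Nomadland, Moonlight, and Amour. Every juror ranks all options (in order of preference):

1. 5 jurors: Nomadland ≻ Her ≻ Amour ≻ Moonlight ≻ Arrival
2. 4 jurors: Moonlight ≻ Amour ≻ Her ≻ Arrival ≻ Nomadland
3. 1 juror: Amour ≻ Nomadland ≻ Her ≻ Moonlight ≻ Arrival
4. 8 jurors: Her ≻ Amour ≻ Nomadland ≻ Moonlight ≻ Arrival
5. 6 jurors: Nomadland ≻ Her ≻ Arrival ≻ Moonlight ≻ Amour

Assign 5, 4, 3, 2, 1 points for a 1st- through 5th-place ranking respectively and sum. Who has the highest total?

Her

Arrival: 5·1 + 4·2 + 1·1 + 8·1 + 6·3 = 40
Her: 5·4 + 4·3 + 1·3 + 8·5 + 6·4 = 99
Nomadland: 5·5 + 4·1 + 1·4 + 8·3 + 6·5 = 87
Moonlight: 5·2 + 4·5 + 1·2 + 8·2 + 6·2 = 60
Amour: 5·3 + 4·4 + 1·5 + 8·4 + 6·1 = 74
Her has the highest Borda score (99).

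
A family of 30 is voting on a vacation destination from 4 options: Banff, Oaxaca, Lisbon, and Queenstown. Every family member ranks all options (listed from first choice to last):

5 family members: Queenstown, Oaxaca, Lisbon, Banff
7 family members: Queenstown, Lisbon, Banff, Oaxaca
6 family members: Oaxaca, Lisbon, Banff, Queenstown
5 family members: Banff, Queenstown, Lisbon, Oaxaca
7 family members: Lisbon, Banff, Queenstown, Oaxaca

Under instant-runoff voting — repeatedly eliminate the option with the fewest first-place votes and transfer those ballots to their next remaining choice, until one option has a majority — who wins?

Queenstown

Round 1: Banff 5, Oaxaca 6, Lisbon 7, Queenstown 12. Eliminate Banff.
Round 2: Oaxaca 6, Lisbon 7, Queenstown 17. Queenstown has a majority.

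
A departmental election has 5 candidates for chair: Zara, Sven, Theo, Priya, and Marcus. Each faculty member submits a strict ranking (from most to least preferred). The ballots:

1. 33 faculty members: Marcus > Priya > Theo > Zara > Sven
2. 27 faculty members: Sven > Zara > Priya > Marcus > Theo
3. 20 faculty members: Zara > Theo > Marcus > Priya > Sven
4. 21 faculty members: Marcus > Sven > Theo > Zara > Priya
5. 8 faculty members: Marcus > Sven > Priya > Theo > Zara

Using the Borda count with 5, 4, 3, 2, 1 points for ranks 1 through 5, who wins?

Zara: 33·2 + 27·4 + 20·5 + 21·2 + 8·1 = 324
Sven: 33·1 + 27·5 + 20·1 + 21·4 + 8·4 = 304
Theo: 33·3 + 27·1 + 20·4 + 21·3 + 8·2 = 285
Priya: 33·4 + 27·3 + 20·2 + 21·1 + 8·3 = 298
Marcus: 33·5 + 27·2 + 20·3 + 21·5 + 8·5 = 424
Marcus has the highest Borda score (424).

Marcus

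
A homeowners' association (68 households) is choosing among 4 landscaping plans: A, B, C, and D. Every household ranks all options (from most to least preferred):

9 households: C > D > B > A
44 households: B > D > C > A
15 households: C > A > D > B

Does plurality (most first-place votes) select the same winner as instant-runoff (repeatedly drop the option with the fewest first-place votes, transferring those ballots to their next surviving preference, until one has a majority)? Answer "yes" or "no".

yes

Plurality — first-place votes: A 0, B 44, C 24, D 0. Winner: B.
Instant-runoff — R1 A 0, B 44, C 24, D 0 (B winner). Winner: B.
The two methods agree.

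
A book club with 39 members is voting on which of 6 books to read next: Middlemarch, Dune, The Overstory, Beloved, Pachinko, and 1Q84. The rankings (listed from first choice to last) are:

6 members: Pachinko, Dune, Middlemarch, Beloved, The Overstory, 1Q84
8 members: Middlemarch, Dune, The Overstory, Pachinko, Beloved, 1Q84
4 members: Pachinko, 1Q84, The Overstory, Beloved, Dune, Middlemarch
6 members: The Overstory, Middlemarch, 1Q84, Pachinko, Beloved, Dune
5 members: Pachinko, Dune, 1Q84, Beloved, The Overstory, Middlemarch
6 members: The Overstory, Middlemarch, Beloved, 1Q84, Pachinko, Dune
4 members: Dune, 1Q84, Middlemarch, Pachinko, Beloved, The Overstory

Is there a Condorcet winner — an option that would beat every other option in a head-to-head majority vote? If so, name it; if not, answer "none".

none

Checking pairwise contests:
The Overstory beats Middlemarch 21–18.
Middlemarch beats Dune 20–19.
Dune beats The Overstory 23–16.
Middlemarch beats Beloved 30–9.
Middlemarch beats Pachinko 24–15.
Middlemarch beats 1Q84 26–13.
Every option loses at least one head-to-head, so there is no Condorcet winner.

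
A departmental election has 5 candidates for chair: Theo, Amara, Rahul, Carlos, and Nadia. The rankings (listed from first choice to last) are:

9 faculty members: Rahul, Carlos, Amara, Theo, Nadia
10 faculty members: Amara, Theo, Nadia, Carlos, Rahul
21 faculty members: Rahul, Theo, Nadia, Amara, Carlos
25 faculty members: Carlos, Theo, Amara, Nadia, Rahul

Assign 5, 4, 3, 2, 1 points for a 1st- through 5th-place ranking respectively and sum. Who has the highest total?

Theo

Theo: 9·2 + 10·4 + 21·4 + 25·4 = 242
Amara: 9·3 + 10·5 + 21·2 + 25·3 = 194
Rahul: 9·5 + 10·1 + 21·5 + 25·1 = 185
Carlos: 9·4 + 10·2 + 21·1 + 25·5 = 202
Nadia: 9·1 + 10·3 + 21·3 + 25·2 = 152
Theo has the highest Borda score (242).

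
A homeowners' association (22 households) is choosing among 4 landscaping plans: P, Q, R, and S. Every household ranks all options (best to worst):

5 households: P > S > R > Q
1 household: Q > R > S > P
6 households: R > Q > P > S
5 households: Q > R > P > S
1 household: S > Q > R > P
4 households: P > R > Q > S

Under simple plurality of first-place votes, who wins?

First-place votes: P 9, Q 6, R 6, S 1.
P has the most first-place votes.

P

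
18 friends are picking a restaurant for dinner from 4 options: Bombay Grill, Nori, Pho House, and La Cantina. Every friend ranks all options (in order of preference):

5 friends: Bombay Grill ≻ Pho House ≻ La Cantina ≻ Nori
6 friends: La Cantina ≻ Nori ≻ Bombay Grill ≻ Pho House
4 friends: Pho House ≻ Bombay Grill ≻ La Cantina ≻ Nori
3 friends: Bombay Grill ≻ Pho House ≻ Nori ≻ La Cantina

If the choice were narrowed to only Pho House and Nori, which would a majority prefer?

Pho House

Voters preferring Pho House to Nori: 12; preferring Nori to Pho House: 6.
Pho House wins the head-to-head.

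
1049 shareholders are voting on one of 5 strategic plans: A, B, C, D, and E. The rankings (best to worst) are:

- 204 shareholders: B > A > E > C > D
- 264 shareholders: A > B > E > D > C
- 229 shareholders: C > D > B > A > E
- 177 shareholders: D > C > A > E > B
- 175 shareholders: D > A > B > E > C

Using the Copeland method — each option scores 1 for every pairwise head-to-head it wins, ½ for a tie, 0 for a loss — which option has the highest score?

D

A: beats B, C, and E; loses to D → score 3.
B: beats C and E; loses to A and D → score 2.
C: loses to A, B, D, and E → score 0.
D: beats A, B, C, and E → score 4.
E: beats C; loses to A, B, and D → score 1.
D has the best pairwise record.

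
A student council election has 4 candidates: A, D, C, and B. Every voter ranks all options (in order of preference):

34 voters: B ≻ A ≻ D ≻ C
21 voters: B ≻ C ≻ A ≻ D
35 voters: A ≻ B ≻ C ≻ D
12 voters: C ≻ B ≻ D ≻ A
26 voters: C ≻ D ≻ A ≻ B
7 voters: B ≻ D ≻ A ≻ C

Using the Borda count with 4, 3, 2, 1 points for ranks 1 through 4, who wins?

A: 34·3 + 21·2 + 35·4 + 12·1 + 26·2 + 7·2 = 362
D: 34·2 + 21·1 + 35·1 + 12·2 + 26·3 + 7·3 = 247
C: 34·1 + 21·3 + 35·2 + 12·4 + 26·4 + 7·1 = 326
B: 34·4 + 21·4 + 35·3 + 12·3 + 26·1 + 7·4 = 415
B has the highest Borda score (415).

B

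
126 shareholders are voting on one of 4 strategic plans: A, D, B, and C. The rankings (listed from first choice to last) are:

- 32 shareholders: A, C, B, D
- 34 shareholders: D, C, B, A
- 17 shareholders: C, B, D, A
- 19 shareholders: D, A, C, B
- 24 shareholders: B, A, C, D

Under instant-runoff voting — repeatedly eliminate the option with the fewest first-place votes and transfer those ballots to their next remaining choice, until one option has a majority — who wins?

Round 1: A 32, D 53, B 24, C 17. Eliminate C.
Round 2: A 32, D 53, B 41. Eliminate A.
Round 3: D 53, B 73. B has a majority.

B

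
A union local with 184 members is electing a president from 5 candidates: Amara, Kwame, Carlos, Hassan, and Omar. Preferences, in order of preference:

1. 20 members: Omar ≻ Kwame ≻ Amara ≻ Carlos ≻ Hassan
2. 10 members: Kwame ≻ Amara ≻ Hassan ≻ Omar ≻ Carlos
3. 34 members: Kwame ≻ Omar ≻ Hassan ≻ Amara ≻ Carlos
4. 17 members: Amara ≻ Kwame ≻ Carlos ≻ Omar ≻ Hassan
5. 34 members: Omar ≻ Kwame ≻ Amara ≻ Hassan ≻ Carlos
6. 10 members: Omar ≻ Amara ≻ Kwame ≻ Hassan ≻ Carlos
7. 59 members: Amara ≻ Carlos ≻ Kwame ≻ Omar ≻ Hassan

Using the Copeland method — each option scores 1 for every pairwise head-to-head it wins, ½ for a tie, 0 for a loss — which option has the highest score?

Kwame

Amara: beats Carlos and Hassan; loses to Kwame and Omar → score 2.
Kwame: beats Amara, Carlos, Hassan, and Omar → score 4.
Carlos: beats Hassan; loses to Amara, Kwame, and Omar → score 1.
Hassan: loses to Amara, Kwame, Carlos, and Omar → score 0.
Omar: beats Amara, Carlos, and Hassan; loses to Kwame → score 3.
Kwame has the best pairwise record.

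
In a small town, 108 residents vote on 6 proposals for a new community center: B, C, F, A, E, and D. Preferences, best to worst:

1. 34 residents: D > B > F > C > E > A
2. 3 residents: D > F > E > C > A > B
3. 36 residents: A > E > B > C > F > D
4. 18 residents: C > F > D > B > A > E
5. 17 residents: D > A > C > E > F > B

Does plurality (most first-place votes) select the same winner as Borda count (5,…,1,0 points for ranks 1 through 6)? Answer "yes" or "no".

Plurality — first-place votes: B 0, C 18, F 0, A 36, E 0, D 54. Winner: D.
Borda — scores: B 280, C 287, F 239, A 269, E 221, D 324. Winner: D.
The two methods agree.

yes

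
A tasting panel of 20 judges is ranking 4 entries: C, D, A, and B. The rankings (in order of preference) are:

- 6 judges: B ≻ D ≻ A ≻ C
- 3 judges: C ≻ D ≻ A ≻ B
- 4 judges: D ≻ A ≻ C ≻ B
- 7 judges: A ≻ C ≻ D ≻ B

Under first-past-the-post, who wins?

First-place votes: C 3, D 4, A 7, B 6.
A has the most first-place votes.

A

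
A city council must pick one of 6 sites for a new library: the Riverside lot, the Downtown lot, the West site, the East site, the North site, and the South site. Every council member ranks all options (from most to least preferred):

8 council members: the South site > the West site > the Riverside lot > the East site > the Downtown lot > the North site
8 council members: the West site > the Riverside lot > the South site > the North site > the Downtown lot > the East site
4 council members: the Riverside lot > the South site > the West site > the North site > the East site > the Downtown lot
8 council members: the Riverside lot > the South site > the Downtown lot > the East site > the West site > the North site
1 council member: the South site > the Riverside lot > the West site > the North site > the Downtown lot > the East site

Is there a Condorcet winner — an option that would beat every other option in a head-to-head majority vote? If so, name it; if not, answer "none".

none

Checking pairwise contests:
the West site beats the Riverside lot 16–13.
the Riverside lot beats the Downtown lot 29–0.
the South site beats the West site 21–8.
the Riverside lot beats the East site 29–0.
the Riverside lot beats the North site 29–0.
the Riverside lot beats the South site 20–9.
Every option loses at least one head-to-head, so there is no Condorcet winner.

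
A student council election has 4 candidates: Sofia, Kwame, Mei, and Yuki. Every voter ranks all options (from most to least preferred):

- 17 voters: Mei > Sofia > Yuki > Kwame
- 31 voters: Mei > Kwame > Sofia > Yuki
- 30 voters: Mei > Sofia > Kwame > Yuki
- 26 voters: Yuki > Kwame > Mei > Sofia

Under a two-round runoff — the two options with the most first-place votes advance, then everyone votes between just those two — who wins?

Round 1 first-place votes: Sofia 0, Kwame 0, Mei 78, Yuki 26.
Mei and Yuki advance.
Runoff: Mei is preferred to Yuki by 78 voters; Yuki by 26.
Mei wins the runoff.

Mei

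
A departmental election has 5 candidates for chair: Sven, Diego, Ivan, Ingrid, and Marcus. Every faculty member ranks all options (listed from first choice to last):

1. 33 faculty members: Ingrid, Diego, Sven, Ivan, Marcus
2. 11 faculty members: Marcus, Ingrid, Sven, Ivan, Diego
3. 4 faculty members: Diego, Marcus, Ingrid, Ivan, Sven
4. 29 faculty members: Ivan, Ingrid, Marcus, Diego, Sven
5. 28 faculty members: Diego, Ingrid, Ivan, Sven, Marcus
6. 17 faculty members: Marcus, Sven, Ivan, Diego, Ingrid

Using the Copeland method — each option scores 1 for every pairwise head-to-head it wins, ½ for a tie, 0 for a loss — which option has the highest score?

Ingrid

Sven: ties Ivan and Marcus; loses to Diego and Ingrid → score 1.
Diego: beats Sven, Ivan, and Marcus; loses to Ingrid → score 3.
Ivan: beats Marcus; ties Sven; loses to Diego and Ingrid → score 1.5.
Ingrid: beats Sven, Diego, Ivan, and Marcus → score 4.
Marcus: ties Sven; loses to Diego, Ivan, and Ingrid → score 0.5.
Ingrid has the best pairwise record.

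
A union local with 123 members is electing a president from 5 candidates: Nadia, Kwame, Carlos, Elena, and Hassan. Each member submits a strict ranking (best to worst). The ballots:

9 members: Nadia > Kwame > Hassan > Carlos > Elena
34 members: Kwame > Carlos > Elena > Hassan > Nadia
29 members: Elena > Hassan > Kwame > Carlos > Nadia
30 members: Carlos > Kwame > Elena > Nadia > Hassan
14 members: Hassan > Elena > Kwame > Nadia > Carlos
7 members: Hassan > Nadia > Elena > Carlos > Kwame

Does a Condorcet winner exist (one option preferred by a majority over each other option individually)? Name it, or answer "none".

Kwame vs Nadia: 107–16 for Kwame.
Kwame vs Carlos: 86–37 for Kwame.
Kwame vs Elena: 73–50 for Kwame.
Kwame vs Hassan: 73–50 for Kwame.
Kwame beats every other option head-to-head.

Kwame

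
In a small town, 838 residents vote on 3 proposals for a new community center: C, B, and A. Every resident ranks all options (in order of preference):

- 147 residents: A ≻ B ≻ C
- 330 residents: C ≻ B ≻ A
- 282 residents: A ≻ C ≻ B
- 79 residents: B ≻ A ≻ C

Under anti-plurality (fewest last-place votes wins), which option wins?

C

Last-place votes: C 226, B 282, A 330.
C is ranked last by the fewest voters, so C wins.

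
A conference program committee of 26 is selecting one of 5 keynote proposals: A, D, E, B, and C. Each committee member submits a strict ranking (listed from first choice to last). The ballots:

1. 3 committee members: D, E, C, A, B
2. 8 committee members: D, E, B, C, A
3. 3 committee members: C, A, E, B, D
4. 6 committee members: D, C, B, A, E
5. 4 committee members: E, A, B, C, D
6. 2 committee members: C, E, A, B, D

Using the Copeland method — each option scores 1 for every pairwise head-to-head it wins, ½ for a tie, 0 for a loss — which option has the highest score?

D

A: loses to D, E, B, and C → score 0.
D: beats A, E, B, and C → score 4.
E: beats A, B, and C; loses to D → score 3.
B: beats A; loses to D, E, and C → score 1.
C: beats A and B; loses to D and E → score 2.
D has the best pairwise record.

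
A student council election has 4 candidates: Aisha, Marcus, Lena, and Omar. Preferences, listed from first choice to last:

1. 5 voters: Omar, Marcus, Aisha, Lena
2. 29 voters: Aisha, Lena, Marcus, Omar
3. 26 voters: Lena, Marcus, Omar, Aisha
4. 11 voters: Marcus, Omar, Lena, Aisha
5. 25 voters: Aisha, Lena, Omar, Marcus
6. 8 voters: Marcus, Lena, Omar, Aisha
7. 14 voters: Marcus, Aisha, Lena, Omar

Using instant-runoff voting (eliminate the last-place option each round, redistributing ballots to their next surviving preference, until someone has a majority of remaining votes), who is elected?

Round 1: Aisha 54, Marcus 33, Lena 26, Omar 5. Eliminate Omar.
Round 2: Aisha 54, Marcus 38, Lena 26. Eliminate Lena.
Round 3: Aisha 54, Marcus 64. Marcus has a majority.

Marcus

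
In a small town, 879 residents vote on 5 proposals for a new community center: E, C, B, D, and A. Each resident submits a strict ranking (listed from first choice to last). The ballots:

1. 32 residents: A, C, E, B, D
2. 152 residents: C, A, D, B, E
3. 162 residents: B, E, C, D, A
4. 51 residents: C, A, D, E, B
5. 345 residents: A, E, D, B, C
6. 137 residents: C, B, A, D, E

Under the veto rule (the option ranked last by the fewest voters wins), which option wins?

D

Last-place votes: E 289, C 345, B 51, D 32, A 162.
D is ranked last by the fewest voters, so D wins.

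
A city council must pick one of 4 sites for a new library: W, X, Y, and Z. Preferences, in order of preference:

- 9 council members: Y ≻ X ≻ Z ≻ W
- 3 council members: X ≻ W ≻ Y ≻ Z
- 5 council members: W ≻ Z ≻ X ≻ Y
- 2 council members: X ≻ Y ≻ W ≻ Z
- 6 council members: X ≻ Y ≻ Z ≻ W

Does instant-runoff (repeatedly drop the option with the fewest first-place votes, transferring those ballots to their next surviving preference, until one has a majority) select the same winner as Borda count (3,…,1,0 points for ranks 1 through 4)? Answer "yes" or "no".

Instant-runoff — R1 W 5, X 11, Y 9, Z 0 (Z out); R2 W 5, X 11, Y 9 (W out); R3 X 16, Y 9 (X winner). Winner: X.
Borda — scores: W 23, X 56, Y 46, Z 25. Winner: X.
The two methods agree.

yes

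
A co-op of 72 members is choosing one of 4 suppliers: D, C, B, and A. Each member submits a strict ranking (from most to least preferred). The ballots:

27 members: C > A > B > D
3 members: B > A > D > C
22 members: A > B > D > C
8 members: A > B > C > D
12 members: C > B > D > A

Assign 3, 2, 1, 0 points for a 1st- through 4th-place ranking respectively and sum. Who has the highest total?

A

D: 27·0 + 3·1 + 22·1 + 8·0 + 12·1 = 37
C: 27·3 + 3·0 + 22·0 + 8·1 + 12·3 = 125
B: 27·1 + 3·3 + 22·2 + 8·2 + 12·2 = 120
A: 27·2 + 3·2 + 22·3 + 8·3 + 12·0 = 150
A has the highest Borda score (150).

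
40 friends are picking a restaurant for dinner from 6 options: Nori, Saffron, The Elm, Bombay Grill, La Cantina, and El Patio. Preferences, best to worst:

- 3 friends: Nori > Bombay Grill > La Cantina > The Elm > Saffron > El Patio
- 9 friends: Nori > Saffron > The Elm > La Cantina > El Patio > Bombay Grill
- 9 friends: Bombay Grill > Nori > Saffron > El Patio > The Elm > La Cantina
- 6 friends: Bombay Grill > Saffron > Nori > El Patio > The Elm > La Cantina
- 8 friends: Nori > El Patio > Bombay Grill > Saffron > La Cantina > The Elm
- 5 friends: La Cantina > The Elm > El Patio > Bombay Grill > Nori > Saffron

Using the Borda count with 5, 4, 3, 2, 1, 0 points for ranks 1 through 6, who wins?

Nori

Nori: 3·5 + 9·5 + 9·4 + 6·3 + 8·5 + 5·1 = 159
Saffron: 3·1 + 9·4 + 9·3 + 6·4 + 8·2 + 5·0 = 106
The Elm: 3·2 + 9·3 + 9·1 + 6·1 + 8·0 + 5·4 = 68
Bombay Grill: 3·4 + 9·0 + 9·5 + 6·5 + 8·3 + 5·2 = 121
La Cantina: 3·3 + 9·2 + 9·0 + 6·0 + 8·1 + 5·5 = 60
El Patio: 3·0 + 9·1 + 9·2 + 6·2 + 8·4 + 5·3 = 86
Nori has the highest Borda score (159).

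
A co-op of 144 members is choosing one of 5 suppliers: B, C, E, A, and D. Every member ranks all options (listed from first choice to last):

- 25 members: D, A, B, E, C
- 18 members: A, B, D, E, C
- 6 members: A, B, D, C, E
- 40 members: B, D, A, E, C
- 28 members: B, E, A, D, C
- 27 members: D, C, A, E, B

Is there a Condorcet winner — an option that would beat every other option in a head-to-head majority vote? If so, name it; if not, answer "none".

Checking pairwise contests:
A beats B 76–68.
B beats C 117–27.
B beats E 117–27.
D beats A 92–52.
B beats D 92–52.
Every option loses at least one head-to-head, so there is no Condorcet winner.

none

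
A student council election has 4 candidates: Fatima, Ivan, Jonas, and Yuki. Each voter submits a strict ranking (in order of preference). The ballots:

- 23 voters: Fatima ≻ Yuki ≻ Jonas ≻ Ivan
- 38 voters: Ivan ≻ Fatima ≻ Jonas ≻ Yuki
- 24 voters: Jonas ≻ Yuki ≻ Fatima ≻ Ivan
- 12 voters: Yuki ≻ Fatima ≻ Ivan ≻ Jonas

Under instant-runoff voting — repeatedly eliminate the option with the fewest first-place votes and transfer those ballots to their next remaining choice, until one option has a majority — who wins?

Fatima

Round 1: Fatima 23, Ivan 38, Jonas 24, Yuki 12. Eliminate Yuki.
Round 2: Fatima 35, Ivan 38, Jonas 24. Eliminate Jonas.
Round 3: Fatima 59, Ivan 38. Fatima has a majority.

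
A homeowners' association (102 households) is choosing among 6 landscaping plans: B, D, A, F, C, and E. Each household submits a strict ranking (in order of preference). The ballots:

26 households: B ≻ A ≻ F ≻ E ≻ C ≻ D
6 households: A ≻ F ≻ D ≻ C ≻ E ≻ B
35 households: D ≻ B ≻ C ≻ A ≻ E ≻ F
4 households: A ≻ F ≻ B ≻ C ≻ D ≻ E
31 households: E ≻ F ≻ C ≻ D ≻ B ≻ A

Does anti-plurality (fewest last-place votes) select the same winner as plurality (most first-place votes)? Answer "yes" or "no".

Anti-plurality — last-place votes: B 6, D 26, A 31, F 35, C 0, E 4. Winner: C.
Plurality — first-place votes: B 26, D 35, A 10, F 0, C 0, E 31. Winner: D.
The two methods disagree.

no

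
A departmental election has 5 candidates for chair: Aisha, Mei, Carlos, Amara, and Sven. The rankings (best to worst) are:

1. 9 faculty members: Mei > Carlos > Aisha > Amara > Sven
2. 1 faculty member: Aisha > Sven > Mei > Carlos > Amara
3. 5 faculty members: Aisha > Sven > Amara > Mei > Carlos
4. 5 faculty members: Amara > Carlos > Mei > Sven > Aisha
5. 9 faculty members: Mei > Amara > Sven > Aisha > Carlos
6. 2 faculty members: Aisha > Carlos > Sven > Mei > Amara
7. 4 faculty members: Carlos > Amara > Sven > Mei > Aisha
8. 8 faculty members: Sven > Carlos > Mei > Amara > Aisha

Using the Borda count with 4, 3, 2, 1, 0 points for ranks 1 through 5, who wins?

Aisha: 9·2 + 1·4 + 5·4 + 5·0 + 9·1 + 2·4 + 4·0 + 8·0 = 59
Mei: 9·4 + 1·2 + 5·1 + 5·2 + 9·4 + 2·1 + 4·1 + 8·2 = 111
Carlos: 9·3 + 1·1 + 5·0 + 5·3 + 9·0 + 2·3 + 4·4 + 8·3 = 89
Amara: 9·1 + 1·0 + 5·2 + 5·4 + 9·3 + 2·0 + 4·3 + 8·1 = 86
Sven: 9·0 + 1·3 + 5·3 + 5·1 + 9·2 + 2·2 + 4·2 + 8·4 = 85
Mei has the highest Borda score (111).

Mei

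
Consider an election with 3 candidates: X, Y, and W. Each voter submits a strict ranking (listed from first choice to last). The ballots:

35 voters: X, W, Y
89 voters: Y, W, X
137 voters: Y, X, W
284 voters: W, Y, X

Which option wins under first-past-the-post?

W

First-place votes: X 35, Y 226, W 284.
W has the most first-place votes.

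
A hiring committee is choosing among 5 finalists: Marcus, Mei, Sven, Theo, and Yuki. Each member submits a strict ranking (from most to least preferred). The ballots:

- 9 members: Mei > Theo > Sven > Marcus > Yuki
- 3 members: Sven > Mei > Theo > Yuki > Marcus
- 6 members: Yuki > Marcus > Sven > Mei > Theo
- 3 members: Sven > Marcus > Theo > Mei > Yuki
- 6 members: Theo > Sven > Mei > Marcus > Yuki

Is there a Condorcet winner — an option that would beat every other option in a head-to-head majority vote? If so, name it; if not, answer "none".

Checking pairwise contests:
Mei beats Marcus 18–9.
Sven beats Mei 18–9.
Theo beats Sven 15–12.
Mei beats Theo 18–9.
Marcus beats Yuki 18–9.
Every option loses at least one head-to-head, so there is no Condorcet winner.

none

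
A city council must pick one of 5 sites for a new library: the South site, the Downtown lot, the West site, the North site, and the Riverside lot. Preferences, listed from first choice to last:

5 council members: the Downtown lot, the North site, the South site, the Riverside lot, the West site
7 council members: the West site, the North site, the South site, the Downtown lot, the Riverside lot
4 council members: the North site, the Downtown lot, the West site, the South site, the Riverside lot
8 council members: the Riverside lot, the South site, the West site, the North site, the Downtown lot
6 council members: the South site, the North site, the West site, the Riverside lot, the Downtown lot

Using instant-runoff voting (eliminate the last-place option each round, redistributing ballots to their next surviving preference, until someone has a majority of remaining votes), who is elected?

the West site

Round 1: the South site 6, the Downtown lot 5, the West site 7, the North site 4, the Riverside lot 8. Eliminate the North site.
Round 2: the South site 6, the Downtown lot 9, the West site 7, the Riverside lot 8. Eliminate the South site.
Round 3: the Downtown lot 9, the West site 13, the Riverside lot 8. Eliminate the Riverside lot.
Round 4: the Downtown lot 9, the West site 21. The West site has a majority.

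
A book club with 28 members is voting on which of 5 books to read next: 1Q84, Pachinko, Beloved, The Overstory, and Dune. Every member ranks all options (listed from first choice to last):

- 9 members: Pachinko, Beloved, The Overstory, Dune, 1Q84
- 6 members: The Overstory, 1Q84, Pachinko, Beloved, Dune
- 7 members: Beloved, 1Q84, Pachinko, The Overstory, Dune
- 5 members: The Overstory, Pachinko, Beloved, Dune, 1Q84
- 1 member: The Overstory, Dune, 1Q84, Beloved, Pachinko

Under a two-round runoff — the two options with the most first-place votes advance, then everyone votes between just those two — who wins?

Round 1 first-place votes: 1Q84 0, Pachinko 9, Beloved 7, The Overstory 12, Dune 0.
The Overstory and Pachinko advance.
Runoff: The Overstory is preferred to Pachinko by 12 voters; Pachinko by 16.
Pachinko wins the runoff.

Pachinko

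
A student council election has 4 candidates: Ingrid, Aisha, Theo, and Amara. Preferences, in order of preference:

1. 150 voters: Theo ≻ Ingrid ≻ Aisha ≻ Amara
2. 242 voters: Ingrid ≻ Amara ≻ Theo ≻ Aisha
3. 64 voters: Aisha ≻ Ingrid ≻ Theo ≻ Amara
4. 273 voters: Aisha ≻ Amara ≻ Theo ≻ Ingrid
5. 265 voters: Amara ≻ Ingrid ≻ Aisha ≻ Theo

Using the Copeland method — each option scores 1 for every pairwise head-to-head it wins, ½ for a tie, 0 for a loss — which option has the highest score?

Ingrid: beats Aisha and Theo; loses to Amara → score 2.
Aisha: beats Theo; loses to Ingrid and Amara → score 1.
Theo: loses to Ingrid, Aisha, and Amara → score 0.
Amara: beats Ingrid, Aisha, and Theo → score 3.
Amara has the best pairwise record.

Amara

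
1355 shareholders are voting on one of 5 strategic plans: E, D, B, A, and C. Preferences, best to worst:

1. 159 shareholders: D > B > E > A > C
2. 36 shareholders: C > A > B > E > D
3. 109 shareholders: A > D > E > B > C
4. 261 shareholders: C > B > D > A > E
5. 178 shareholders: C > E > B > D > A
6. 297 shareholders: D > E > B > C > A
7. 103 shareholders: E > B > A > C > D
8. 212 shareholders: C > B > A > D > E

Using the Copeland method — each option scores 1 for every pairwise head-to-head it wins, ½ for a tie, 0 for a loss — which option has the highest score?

C

E: beats B and A; loses to D and C → score 2.
D: beats E and A; loses to B and C → score 2.
B: beats D and A; loses to E and C → score 2.
A: loses to E, D, B, and C → score 0.
C: beats E, D, B, and A → score 4.
C has the best pairwise record.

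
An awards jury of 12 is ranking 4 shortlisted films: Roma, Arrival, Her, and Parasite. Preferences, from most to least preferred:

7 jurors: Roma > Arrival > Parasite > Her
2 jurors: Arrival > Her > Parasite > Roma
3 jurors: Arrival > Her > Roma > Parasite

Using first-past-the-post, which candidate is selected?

First-place votes: Roma 7, Arrival 5, Her 0, Parasite 0.
Roma has the most first-place votes.

Roma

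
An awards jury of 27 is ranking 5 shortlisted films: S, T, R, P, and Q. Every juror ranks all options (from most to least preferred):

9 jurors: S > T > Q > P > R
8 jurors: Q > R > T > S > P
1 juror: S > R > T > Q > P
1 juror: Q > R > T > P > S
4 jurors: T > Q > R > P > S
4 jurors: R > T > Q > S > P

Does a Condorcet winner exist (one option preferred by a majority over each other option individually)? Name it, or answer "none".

none

Checking pairwise contests:
T beats S 17–10.
R beats T 14–13.
Q beats R 22–5.
S beats P 22–5.
T beats Q 18–9.
Every option loses at least one head-to-head, so there is no Condorcet winner.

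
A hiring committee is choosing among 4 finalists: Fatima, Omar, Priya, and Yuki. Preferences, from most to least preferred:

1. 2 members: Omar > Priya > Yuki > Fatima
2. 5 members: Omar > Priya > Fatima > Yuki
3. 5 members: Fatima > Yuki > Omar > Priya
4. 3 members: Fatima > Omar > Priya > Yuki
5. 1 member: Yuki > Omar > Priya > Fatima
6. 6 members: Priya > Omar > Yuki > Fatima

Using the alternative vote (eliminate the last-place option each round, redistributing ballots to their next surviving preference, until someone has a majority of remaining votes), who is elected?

Round 1: Fatima 8, Omar 7, Priya 6, Yuki 1. Eliminate Yuki.
Round 2: Fatima 8, Omar 8, Priya 6. Eliminate Priya.
Round 3: Fatima 8, Omar 14. Omar has a majority.

Omar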